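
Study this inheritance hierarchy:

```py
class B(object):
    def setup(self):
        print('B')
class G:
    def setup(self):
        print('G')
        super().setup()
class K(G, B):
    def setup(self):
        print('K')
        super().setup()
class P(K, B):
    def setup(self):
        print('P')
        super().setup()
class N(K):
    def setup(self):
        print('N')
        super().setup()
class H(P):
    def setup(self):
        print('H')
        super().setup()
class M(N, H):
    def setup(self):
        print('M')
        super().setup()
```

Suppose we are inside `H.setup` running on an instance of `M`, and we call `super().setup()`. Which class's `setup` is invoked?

P

L[M] = M + merge(L[N], L[H], [N H])
  take N:  [N K G B object] + [H P K G B object] + [N H]
  take H:  [K G B object] + [H P K G B object] + [H]
  take P:  [K G B object] + [P K G B object]
  take K:  [K G B object] + [K G B object]
  take G:  [G B object] + [G B object]
  take B:  [B object] + [B object]
  take object:  [object] + [object]
MRO: M N H P K G B object
super() in H.setup on a M instance goes to the class after H in M's MRO: P.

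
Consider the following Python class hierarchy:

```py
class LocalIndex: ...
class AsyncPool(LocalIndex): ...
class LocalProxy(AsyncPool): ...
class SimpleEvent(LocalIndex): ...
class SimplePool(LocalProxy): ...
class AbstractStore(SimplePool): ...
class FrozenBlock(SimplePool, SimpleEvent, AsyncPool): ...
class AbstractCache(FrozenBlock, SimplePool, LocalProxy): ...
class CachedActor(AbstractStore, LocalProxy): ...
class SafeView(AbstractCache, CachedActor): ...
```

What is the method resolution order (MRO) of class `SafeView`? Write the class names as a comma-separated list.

L[SafeView] = SafeView + merge(L[AbstractCache], L[CachedActor], [AbstractCache CachedActor])
  take AbstractCache:  [AbstractCache FrozenBlock SimplePool LocalProxy SimpleEvent AsyncPool LocalIndex object] + [CachedActor AbstractStore SimplePool LocalProxy AsyncPool LocalIndex object] + [AbstractCache CachedActor]
  take FrozenBlock:  [FrozenBlock SimplePool LocalProxy SimpleEvent AsyncPool LocalIndex object] + [CachedActor AbstractStore SimplePool LocalProxy AsyncPool LocalIndex object] + [CachedActor]
  take CachedActor:  [SimplePool LocalProxy SimpleEvent AsyncPool LocalIndex object] + [CachedActor AbstractStore SimplePool LocalProxy AsyncPool LocalIndex object] + [CachedActor]
  take AbstractStore:  [SimplePool LocalProxy SimpleEvent AsyncPool LocalIndex object] + [AbstractStore SimplePool LocalProxy AsyncPool LocalIndex object]
  take SimplePool:  [SimplePool LocalProxy SimpleEvent AsyncPool LocalIndex object] + [SimplePool LocalProxy AsyncPool LocalIndex object]
  take LocalProxy:  [LocalProxy SimpleEvent AsyncPool LocalIndex object] + [LocalProxy AsyncPool LocalIndex object]
  take SimpleEvent:  [SimpleEvent AsyncPool LocalIndex object] + [AsyncPool LocalIndex object]
  take AsyncPool:  [AsyncPool LocalIndex object] + [AsyncPool LocalIndex object]
  take LocalIndex:  [LocalIndex object] + [LocalIndex object]
  take object:  [object] + [object]

SafeView, AbstractCache, FrozenBlock, CachedActor, AbstractStore, SimplePool, LocalProxy, SimpleEvent, AsyncPool, LocalIndex, object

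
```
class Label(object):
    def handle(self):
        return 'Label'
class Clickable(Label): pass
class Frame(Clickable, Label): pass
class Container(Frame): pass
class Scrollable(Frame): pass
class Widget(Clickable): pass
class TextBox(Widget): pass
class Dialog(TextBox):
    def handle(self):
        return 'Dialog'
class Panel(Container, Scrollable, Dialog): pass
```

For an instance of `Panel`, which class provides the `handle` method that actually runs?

L[Panel] = Panel + merge(L[Container], L[Scrollable], L[Dialog], [Container Scrollable Dialog])
  take Container:  [Container Frame Clickable Label object] + [Scrollable Frame Clickable Label object] + [Dialog TextBox Widget Clickable Label object] + [Container Scrollable Dialog]
  take Scrollable:  [Frame Clickable Label object] + [Scrollable Frame Clickable Label object] + [Dialog TextBox Widget Clickable Label object] + [Scrollable Dialog]
  take Frame:  [Frame Clickable Label object] + [Frame Clickable Label object] + [Dialog TextBox Widget Clickable Label object] + [Dialog]
  take Dialog:  [Clickable Label object] + [Clickable Label object] + [Dialog TextBox Widget Clickable Label object] + [Dialog]
  take TextBox:  [Clickable Label object] + [Clickable Label object] + [TextBox Widget Clickable Label object]
  take Widget:  [Clickable Label object] + [Clickable Label object] + [Widget Clickable Label object]
  take Clickable:  [Clickable Label object] + [Clickable Label object] + [Clickable Label object]
  take Label:  [Label object] + [Label object] + [Label object]
  take object:  [object] + [object] + [object]
MRO: Panel Container Scrollable Frame Dialog TextBox Widget Clickable Label object
handle is defined in: Dialog, Label. First along the MRO is Dialog.

Dialog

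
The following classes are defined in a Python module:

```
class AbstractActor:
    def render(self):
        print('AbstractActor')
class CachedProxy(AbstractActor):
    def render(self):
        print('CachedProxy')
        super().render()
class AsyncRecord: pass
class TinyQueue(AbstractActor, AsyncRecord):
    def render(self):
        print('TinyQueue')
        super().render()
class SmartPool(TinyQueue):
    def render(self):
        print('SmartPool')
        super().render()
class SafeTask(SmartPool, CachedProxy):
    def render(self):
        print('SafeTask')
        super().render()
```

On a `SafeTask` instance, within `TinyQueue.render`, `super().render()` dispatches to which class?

CachedProxy

L[SafeTask] = SafeTask + merge(L[SmartPool], L[CachedProxy], [SmartPool CachedProxy])
  take SmartPool:  [SmartPool TinyQueue AbstractActor AsyncRecord object] + [CachedProxy AbstractActor object] + [SmartPool CachedProxy]
  take TinyQueue:  [TinyQueue AbstractActor AsyncRecord object] + [CachedProxy AbstractActor object] + [CachedProxy]
  take CachedProxy:  [AbstractActor AsyncRecord object] + [CachedProxy AbstractActor object] + [CachedProxy]
  take AbstractActor:  [AbstractActor AsyncRecord object] + [AbstractActor object]
  take AsyncRecord:  [AsyncRecord object] + [object]
  take object:  [object] + [object]
MRO: SafeTask SmartPool TinyQueue CachedProxy AbstractActor AsyncRecord object
super() in TinyQueue.render on a SafeTask instance goes to the class after TinyQueue in SafeTask's MRO: CachedProxy.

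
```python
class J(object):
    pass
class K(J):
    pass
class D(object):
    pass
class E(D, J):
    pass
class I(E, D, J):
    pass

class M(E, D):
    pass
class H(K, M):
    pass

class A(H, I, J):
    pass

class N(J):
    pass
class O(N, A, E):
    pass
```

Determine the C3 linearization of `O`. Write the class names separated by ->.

O -> N -> A -> H -> K -> M -> I -> E -> D -> J -> object

L[O] = O + merge(L[N], L[A], L[E], [N A E])
  take N:  [N J object] + [A H K M I E D J object] + [E D J object] + [N A E]
  take A:  [J object] + [A H K M I E D J object] + [E D J object] + [A E]
  take H:  [J object] + [H K M I E D J object] + [E D J object] + [E]
  take K:  [J object] + [K M I E D J object] + [E D J object] + [E]
  take M:  [J object] + [M I E D J object] + [E D J object] + [E]
  take I:  [J object] + [I E D J object] + [E D J object] + [E]
  take E:  [J object] + [E D J object] + [E D J object] + [E]
  take D:  [J object] + [D J object] + [D J object]
  take J:  [J object] + [J object] + [J object]
  take object:  [object] + [object] + [object]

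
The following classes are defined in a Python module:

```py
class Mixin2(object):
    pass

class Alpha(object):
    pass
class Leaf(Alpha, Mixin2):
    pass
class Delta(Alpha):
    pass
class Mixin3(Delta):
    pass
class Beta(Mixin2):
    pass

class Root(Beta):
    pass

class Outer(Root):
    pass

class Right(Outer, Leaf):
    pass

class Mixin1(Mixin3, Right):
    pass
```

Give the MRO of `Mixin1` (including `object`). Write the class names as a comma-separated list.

L[Mixin1] = Mixin1 + merge(L[Mixin3], L[Right], [Mixin3 Right])
  take Mixin3:  [Mixin3 Delta Alpha object] + [Right Outer Root Beta Leaf Alpha Mixin2 object] + [Mixin3 Right]
  take Delta:  [Delta Alpha object] + [Right Outer Root Beta Leaf Alpha Mixin2 object] + [Right]
  take Right:  [Alpha object] + [Right Outer Root Beta Leaf Alpha Mixin2 object] + [Right]
  take Outer:  [Alpha object] + [Outer Root Beta Leaf Alpha Mixin2 object]
  take Root:  [Alpha object] + [Root Beta Leaf Alpha Mixin2 object]
  take Beta:  [Alpha object] + [Beta Leaf Alpha Mixin2 object]
  take Leaf:  [Alpha object] + [Leaf Alpha Mixin2 object]
  take Alpha:  [Alpha object] + [Alpha Mixin2 object]
  take Mixin2:  [object] + [Mixin2 object]
  take object:  [object] + [object]

Mixin1, Mixin3, Delta, Right, Outer, Root, Beta, Leaf, Alpha, Mixin2, object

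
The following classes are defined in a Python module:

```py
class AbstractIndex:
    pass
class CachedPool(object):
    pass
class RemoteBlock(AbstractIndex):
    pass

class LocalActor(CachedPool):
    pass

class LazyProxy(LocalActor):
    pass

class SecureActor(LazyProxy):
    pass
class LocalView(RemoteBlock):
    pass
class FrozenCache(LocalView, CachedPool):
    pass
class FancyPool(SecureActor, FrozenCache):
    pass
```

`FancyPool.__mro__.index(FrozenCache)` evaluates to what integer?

L[FancyPool] = FancyPool + merge(L[SecureActor], L[FrozenCache], [SecureActor FrozenCache])
  take SecureActor:  [SecureActor LazyProxy LocalActor CachedPool object] + [FrozenCache LocalView RemoteBlock AbstractIndex CachedPool object] + [SecureActor FrozenCache]
  take LazyProxy:  [LazyProxy LocalActor CachedPool object] + [FrozenCache LocalView RemoteBlock AbstractIndex CachedPool object] + [FrozenCache]
  take LocalActor:  [LocalActor CachedPool object] + [FrozenCache LocalView RemoteBlock AbstractIndex CachedPool object] + [FrozenCache]
  take FrozenCache:  [CachedPool object] + [FrozenCache LocalView RemoteBlock AbstractIndex CachedPool object] + [FrozenCache]
  take LocalView:  [CachedPool object] + [LocalView RemoteBlock AbstractIndex CachedPool object]
  take RemoteBlock:  [CachedPool object] + [RemoteBlock AbstractIndex CachedPool object]
  take AbstractIndex:  [CachedPool object] + [AbstractIndex CachedPool object]
  take CachedPool:  [CachedPool object] + [CachedPool object]
  take object:  [object] + [object]
MRO: FancyPool SecureActor LazyProxy LocalActor FrozenCache LocalView RemoteBlock AbstractIndex CachedPool object
FrozenCache sits at index 4.

4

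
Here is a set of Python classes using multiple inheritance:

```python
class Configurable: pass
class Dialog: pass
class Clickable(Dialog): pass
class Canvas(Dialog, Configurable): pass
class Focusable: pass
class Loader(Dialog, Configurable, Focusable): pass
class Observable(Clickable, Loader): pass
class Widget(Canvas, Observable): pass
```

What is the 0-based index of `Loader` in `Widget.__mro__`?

L[Widget] = Widget + merge(L[Canvas], L[Observable], [Canvas Observable])
  take Canvas:  [Canvas Dialog Configurable object] + [Observable Clickable Loader Dialog Configurable Focusable object] + [Canvas Observable]
  take Observable:  [Dialog Configurable object] + [Observable Clickable Loader Dialog Configurable Focusable object] + [Observable]
  take Clickable:  [Dialog Configurable object] + [Clickable Loader Dialog Configurable Focusable object]
  take Loader:  [Dialog Configurable object] + [Loader Dialog Configurable Focusable object]
  take Dialog:  [Dialog Configurable object] + [Dialog Configurable Focusable object]
  take Configurable:  [Configurable object] + [Configurable Focusable object]
  take Focusable:  [object] + [Focusable object]
  take object:  [object] + [object]
MRO: Widget Canvas Observable Clickable Loader Dialog Configurable Focusable object
Loader sits at index 4.

4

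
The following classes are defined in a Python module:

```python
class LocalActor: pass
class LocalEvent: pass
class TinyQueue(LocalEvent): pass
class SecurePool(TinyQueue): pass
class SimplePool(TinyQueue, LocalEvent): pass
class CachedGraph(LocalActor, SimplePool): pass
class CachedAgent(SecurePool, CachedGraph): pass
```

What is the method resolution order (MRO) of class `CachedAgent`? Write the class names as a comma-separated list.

L[CachedAgent] = CachedAgent + merge(L[SecurePool], L[CachedGraph], [SecurePool CachedGraph])
  take SecurePool:  [SecurePool TinyQueue LocalEvent object] + [CachedGraph LocalActor SimplePool TinyQueue LocalEvent object] + [SecurePool CachedGraph]
  take CachedGraph:  [TinyQueue LocalEvent object] + [CachedGraph LocalActor SimplePool TinyQueue LocalEvent object] + [CachedGraph]
  take LocalActor:  [TinyQueue LocalEvent object] + [LocalActor SimplePool TinyQueue LocalEvent object]
  take SimplePool:  [TinyQueue LocalEvent object] + [SimplePool TinyQueue LocalEvent object]
  take TinyQueue:  [TinyQueue LocalEvent object] + [TinyQueue LocalEvent object]
  take LocalEvent:  [LocalEvent object] + [LocalEvent object]
  take object:  [object] + [object]

CachedAgent, SecurePool, CachedGraph, LocalActor, SimplePool, TinyQueue, LocalEvent, object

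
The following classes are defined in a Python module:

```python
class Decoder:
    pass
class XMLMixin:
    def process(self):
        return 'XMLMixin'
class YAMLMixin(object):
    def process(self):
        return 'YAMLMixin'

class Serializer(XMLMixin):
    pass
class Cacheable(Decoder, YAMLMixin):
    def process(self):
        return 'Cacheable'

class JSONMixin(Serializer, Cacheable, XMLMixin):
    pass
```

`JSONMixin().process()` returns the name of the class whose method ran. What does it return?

L[JSONMixin] = JSONMixin + merge(L[Serializer], L[Cacheable], L[XMLMixin], [Serializer Cacheable XMLMixin])
  take Serializer:  [Serializer XMLMixin object] + [Cacheable Decoder YAMLMixin object] + [XMLMixin object] + [Serializer Cacheable XMLMixin]
  take Cacheable:  [XMLMixin object] + [Cacheable Decoder YAMLMixin object] + [XMLMixin object] + [Cacheable XMLMixin]
  take XMLMixin:  [XMLMixin object] + [Decoder YAMLMixin object] + [XMLMixin object] + [XMLMixin]
  take Decoder:  [object] + [Decoder YAMLMixin object] + [object]
  take YAMLMixin:  [object] + [YAMLMixin object] + [object]
  take object:  [object] + [object] + [object]
MRO: JSONMixin Serializer Cacheable XMLMixin Decoder YAMLMixin object
process is defined in: Cacheable, XMLMixin, YAMLMixin. First along the MRO is Cacheable.

Cacheable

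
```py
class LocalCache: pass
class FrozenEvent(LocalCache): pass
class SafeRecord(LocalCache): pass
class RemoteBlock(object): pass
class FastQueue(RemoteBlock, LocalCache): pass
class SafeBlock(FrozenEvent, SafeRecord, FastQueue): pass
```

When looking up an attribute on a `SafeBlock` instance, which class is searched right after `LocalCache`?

object

L[SafeBlock] = SafeBlock + merge(L[FrozenEvent], L[SafeRecord], L[FastQueue], [FrozenEvent SafeRecord FastQueue])
  take FrozenEvent:  [FrozenEvent LocalCache object] + [SafeRecord LocalCache object] + [FastQueue RemoteBlock LocalCache object] + [FrozenEvent SafeRecord FastQueue]
  take SafeRecord:  [LocalCache object] + [SafeRecord LocalCache object] + [FastQueue RemoteBlock LocalCache object] + [SafeRecord FastQueue]
  take FastQueue:  [LocalCache object] + [LocalCache object] + [FastQueue RemoteBlock LocalCache object] + [FastQueue]
  take RemoteBlock:  [LocalCache object] + [LocalCache object] + [RemoteBlock LocalCache object]
  take LocalCache:  [LocalCache object] + [LocalCache object] + [LocalCache object]
  take object:  [object] + [object] + [object]
MRO: SafeBlock FrozenEvent SafeRecord FastQueue RemoteBlock LocalCache object
LocalCache is at position 5; next is object.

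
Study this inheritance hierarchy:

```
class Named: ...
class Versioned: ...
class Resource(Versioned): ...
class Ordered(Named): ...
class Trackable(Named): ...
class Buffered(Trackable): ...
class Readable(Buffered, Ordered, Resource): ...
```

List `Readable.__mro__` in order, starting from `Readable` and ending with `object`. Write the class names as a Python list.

L[Readable] = Readable + merge(L[Buffered], L[Ordered], L[Resource], [Buffered Ordered Resource])
  take Buffered:  [Buffered Trackable Named object] + [Ordered Named object] + [Resource Versioned object] + [Buffered Ordered Resource]
  take Trackable:  [Trackable Named object] + [Ordered Named object] + [Resource Versioned object] + [Ordered Resource]
  take Ordered:  [Named object] + [Ordered Named object] + [Resource Versioned object] + [Ordered Resource]
  take Named:  [Named object] + [Named object] + [Resource Versioned object] + [Resource]
  take Resource:  [object] + [object] + [Resource Versioned object] + [Resource]
  take Versioned:  [object] + [object] + [Versioned object]
  take object:  [object] + [object] + [object]

[Readable, Buffered, Trackable, Ordered, Named, Resource, Versioned, object]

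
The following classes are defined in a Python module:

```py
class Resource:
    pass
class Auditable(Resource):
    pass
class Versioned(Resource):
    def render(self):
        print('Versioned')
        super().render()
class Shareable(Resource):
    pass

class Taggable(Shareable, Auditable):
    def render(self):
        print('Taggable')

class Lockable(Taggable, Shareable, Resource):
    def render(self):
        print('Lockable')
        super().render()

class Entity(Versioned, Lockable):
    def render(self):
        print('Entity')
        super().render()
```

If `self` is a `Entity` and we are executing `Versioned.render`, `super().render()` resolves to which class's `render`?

L[Entity] = Entity + merge(L[Versioned], L[Lockable], [Versioned Lockable])
  take Versioned:  [Versioned Resource object] + [Lockable Taggable Shareable Auditable Resource object] + [Versioned Lockable]
  take Lockable:  [Resource object] + [Lockable Taggable Shareable Auditable Resource object] + [Lockable]
  take Taggable:  [Resource object] + [Taggable Shareable Auditable Resource object]
  take Shareable:  [Resource object] + [Shareable Auditable Resource object]
  take Auditable:  [Resource object] + [Auditable Resource object]
  take Resource:  [Resource object] + [Resource object]
  take object:  [object] + [object]
MRO: Entity Versioned Lockable Taggable Shareable Auditable Resource object
super() in Versioned.render on a Entity instance goes to the class after Versioned in Entity's MRO: Lockable.

Lockable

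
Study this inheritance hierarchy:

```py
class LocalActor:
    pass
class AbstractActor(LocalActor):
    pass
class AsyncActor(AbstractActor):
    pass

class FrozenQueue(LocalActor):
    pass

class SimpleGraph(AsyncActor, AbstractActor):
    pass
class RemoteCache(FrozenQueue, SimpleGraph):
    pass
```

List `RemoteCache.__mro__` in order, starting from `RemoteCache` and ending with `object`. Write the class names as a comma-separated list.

L[RemoteCache] = RemoteCache + merge(L[FrozenQueue], L[SimpleGraph], [FrozenQueue SimpleGraph])
  take FrozenQueue:  [FrozenQueue LocalActor object] + [SimpleGraph AsyncActor AbstractActor LocalActor object] + [FrozenQueue SimpleGraph]
  take SimpleGraph:  [LocalActor object] + [SimpleGraph AsyncActor AbstractActor LocalActor object] + [SimpleGraph]
  take AsyncActor:  [LocalActor object] + [AsyncActor AbstractActor LocalActor object]
  take AbstractActor:  [LocalActor object] + [AbstractActor LocalActor object]
  take LocalActor:  [LocalActor object] + [LocalActor object]
  take object:  [object] + [object]

RemoteCache, FrozenQueue, SimpleGraph, AsyncActor, AbstractActor, LocalActor, object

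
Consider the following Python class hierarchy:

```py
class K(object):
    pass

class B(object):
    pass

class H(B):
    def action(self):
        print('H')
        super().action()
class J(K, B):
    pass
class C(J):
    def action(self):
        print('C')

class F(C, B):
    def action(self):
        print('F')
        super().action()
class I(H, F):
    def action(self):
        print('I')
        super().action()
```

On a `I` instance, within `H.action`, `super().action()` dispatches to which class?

L[I] = I + merge(L[H], L[F], [H F])
  take H:  [H B object] + [F C J K B object] + [H F]
  take F:  [B object] + [F C J K B object] + [F]
  take C:  [B object] + [C J K B object]
  take J:  [B object] + [J K B object]
  take K:  [B object] + [K B object]
  take B:  [B object] + [B object]
  take object:  [object] + [object]
MRO: I H F C J K B object
super() in H.action on a I instance goes to the class after H in I's MRO: F.

F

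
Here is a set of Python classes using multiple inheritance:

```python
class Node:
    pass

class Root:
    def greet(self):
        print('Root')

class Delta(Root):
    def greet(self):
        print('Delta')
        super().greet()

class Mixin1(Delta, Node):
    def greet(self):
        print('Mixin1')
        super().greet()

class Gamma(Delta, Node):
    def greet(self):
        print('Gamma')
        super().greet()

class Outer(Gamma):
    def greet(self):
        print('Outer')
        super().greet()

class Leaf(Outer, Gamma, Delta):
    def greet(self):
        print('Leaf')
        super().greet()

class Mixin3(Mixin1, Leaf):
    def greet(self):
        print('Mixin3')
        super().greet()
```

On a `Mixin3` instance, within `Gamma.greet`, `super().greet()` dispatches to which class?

Delta

L[Mixin3] = Mixin3 + merge(L[Mixin1], L[Leaf], [Mixin1 Leaf])
  take Mixin1:  [Mixin1 Delta Root Node object] + [Leaf Outer Gamma Delta Root Node object] + [Mixin1 Leaf]
  take Leaf:  [Delta Root Node object] + [Leaf Outer Gamma Delta Root Node object] + [Leaf]
  take Outer:  [Delta Root Node object] + [Outer Gamma Delta Root Node object]
  take Gamma:  [Delta Root Node object] + [Gamma Delta Root Node object]
  take Delta:  [Delta Root Node object] + [Delta Root Node object]
  take Root:  [Root Node object] + [Root Node object]
  take Node:  [Node object] + [Node object]
  take object:  [object] + [object]
MRO: Mixin3 Mixin1 Leaf Outer Gamma Delta Root Node object
super() in Gamma.greet on a Mixin3 instance goes to the class after Gamma in Mixin3's MRO: Delta.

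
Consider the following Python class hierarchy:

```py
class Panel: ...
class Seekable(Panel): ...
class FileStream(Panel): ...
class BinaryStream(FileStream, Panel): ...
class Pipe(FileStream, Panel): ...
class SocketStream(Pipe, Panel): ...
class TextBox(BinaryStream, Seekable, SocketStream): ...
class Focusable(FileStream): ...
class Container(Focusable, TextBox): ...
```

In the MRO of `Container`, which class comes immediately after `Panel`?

object

L[Container] = Container + merge(L[Focusable], L[TextBox], [Focusable TextBox])
  take Focusable:  [Focusable FileStream Panel object] + [TextBox BinaryStream Seekable SocketStream Pipe FileStream Panel object] + [Focusable TextBox]
  take TextBox:  [FileStream Panel object] + [TextBox BinaryStream Seekable SocketStream Pipe FileStream Panel object] + [TextBox]
  take BinaryStream:  [FileStream Panel object] + [BinaryStream Seekable SocketStream Pipe FileStream Panel object]
  take Seekable:  [FileStream Panel object] + [Seekable SocketStream Pipe FileStream Panel object]
  take SocketStream:  [FileStream Panel object] + [SocketStream Pipe FileStream Panel object]
  take Pipe:  [FileStream Panel object] + [Pipe FileStream Panel object]
  take FileStream:  [FileStream Panel object] + [FileStream Panel object]
  take Panel:  [Panel object] + [Panel object]
  take object:  [object] + [object]
MRO: Container Focusable TextBox BinaryStream Seekable SocketStream Pipe FileStream Panel object
Panel is at position 8; next is object.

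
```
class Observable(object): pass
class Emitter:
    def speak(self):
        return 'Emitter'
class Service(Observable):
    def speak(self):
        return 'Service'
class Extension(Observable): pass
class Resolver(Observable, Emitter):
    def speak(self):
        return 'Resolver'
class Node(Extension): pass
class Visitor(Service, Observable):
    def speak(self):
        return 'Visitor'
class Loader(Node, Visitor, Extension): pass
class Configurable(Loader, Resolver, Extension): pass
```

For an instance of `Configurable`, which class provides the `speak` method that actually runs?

L[Configurable] = Configurable + merge(L[Loader], L[Resolver], L[Extension], [Loader Resolver Extension])
  take Loader:  [Loader Node Visitor Extension Service Observable object] + [Resolver Observable Emitter object] + [Extension Observable object] + [Loader Resolver Extension]
  take Node:  [Node Visitor Extension Service Observable object] + [Resolver Observable Emitter object] + [Extension Observable object] + [Resolver Extension]
  take Visitor:  [Visitor Extension Service Observable object] + [Resolver Observable Emitter object] + [Extension Observable object] + [Resolver Extension]
  take Resolver:  [Extension Service Observable object] + [Resolver Observable Emitter object] + [Extension Observable object] + [Resolver Extension]
  take Extension:  [Extension Service Observable object] + [Observable Emitter object] + [Extension Observable object] + [Extension]
  take Service:  [Service Observable object] + [Observable Emitter object] + [Observable object]
  take Observable:  [Observable object] + [Observable Emitter object] + [Observable object]
  take Emitter:  [object] + [Emitter object] + [object]
  take object:  [object] + [object] + [object]
MRO: Configurable Loader Node Visitor Resolver Extension Service Observable Emitter object
speak is defined in: Emitter, Resolver, Service, Visitor. First along the MRO is Visitor.

Visitor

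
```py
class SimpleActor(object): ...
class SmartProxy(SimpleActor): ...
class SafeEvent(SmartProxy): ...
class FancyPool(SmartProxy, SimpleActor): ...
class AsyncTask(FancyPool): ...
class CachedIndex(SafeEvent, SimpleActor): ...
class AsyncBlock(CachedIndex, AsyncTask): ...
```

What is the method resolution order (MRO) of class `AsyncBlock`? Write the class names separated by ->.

L[AsyncBlock] = AsyncBlock + merge(L[CachedIndex], L[AsyncTask], [CachedIndex AsyncTask])
  take CachedIndex:  [CachedIndex SafeEvent SmartProxy SimpleActor object] + [AsyncTask FancyPool SmartProxy SimpleActor object] + [CachedIndex AsyncTask]
  take SafeEvent:  [SafeEvent SmartProxy SimpleActor object] + [AsyncTask FancyPool SmartProxy SimpleActor object] + [AsyncTask]
  take AsyncTask:  [SmartProxy SimpleActor object] + [AsyncTask FancyPool SmartProxy SimpleActor object] + [AsyncTask]
  take FancyPool:  [SmartProxy SimpleActor object] + [FancyPool SmartProxy SimpleActor object]
  take SmartProxy:  [SmartProxy SimpleActor object] + [SmartProxy SimpleActor object]
  take SimpleActor:  [SimpleActor object] + [SimpleActor object]
  take object:  [object] + [object]

AsyncBlock -> CachedIndex -> SafeEvent -> AsyncTask -> FancyPool -> SmartProxy -> SimpleActor -> object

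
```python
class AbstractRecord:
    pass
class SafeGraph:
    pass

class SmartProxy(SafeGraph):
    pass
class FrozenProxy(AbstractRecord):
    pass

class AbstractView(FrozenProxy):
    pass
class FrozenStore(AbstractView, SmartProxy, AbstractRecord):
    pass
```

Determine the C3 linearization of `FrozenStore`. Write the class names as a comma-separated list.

L[FrozenStore] = FrozenStore + merge(L[AbstractView], L[SmartProxy], L[AbstractRecord], [AbstractView SmartProxy AbstractRecord])
  take AbstractView:  [AbstractView FrozenProxy AbstractRecord object] + [SmartProxy SafeGraph object] + [AbstractRecord object] + [AbstractView SmartProxy AbstractRecord]
  take FrozenProxy:  [FrozenProxy AbstractRecord object] + [SmartProxy SafeGraph object] + [AbstractRecord object] + [SmartProxy AbstractRecord]
  take SmartProxy:  [AbstractRecord object] + [SmartProxy SafeGraph object] + [AbstractRecord object] + [SmartProxy AbstractRecord]
  take AbstractRecord:  [AbstractRecord object] + [SafeGraph object] + [AbstractRecord object] + [AbstractRecord]
  take SafeGraph:  [object] + [SafeGraph object] + [object]
  take object:  [object] + [object] + [object]

FrozenStore, AbstractView, FrozenProxy, SmartProxy, AbstractRecord, SafeGraph, object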